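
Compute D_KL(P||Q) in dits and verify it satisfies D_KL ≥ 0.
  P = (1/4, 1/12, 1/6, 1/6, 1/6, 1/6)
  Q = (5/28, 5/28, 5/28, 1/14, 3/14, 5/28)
0.0421 dits

KL divergence satisfies the Gibbs inequality: D_KL(P||Q) ≥ 0 for all distributions P, Q.

D_KL(P||Q) = Σ p(x) log(p(x)/q(x))
Term by term:
  x=0: 1/4 × log_10[(1/4)/(5/28)] = 0.0365
  x=1: 1/12 × log_10[(1/12)/(5/28)] = -0.0276
  x=2: 1/6 × log_10[(1/6)/(5/28)] = -0.0050
  x=3: 1/6 × log_10[(1/6)/(1/14)] = 0.0613
  x=4: 1/6 × log_10[(1/6)/(3/14)] = -0.0182
  x=5: 1/6 × log_10[(1/6)/(5/28)] = -0.0050
D_KL(P||Q) = 0.0421 dits

D_KL(P||Q) = 0.0421 ≥ 0 ✓

This non-negativity is a fundamental property: relative entropy cannot be negative because it measures how different Q is from P.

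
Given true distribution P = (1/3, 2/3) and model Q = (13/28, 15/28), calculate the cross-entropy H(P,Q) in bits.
0.9693 bits

Cross-entropy: H(P,Q) = -Σ p(x) log q(x)

Alternatively: H(P,Q) = H(P) + D_KL(P||Q)
H(P) = 0.9183 bits
D_KL(P||Q) = 0.0510 bits

H(P,Q) = 0.9183 + 0.0510 = 0.9693 bits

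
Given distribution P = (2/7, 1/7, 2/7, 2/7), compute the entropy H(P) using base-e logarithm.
1.3518 nats

Shannon entropy is H(X) = -Σ p(x) log p(x).

For P = (2/7, 1/7, 2/7, 2/7):
H = -2/7 × log_e(2/7) -1/7 × log_e(1/7) -2/7 × log_e(2/7) -2/7 × log_e(2/7)
H = 1.3518 nats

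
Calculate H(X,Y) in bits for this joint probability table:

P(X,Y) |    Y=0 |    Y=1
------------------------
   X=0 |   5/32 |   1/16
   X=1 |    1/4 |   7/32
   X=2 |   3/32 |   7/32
2.4479 bits

Joint entropy is H(X,Y) = -Σ_{x,y} p(x,y) log p(x,y).

Summing over all non-zero entries:
H(X,Y) = -[5/32·log_2(5/32) + 1/16·log_2(1/16) + 1/4·log_2(1/4) + 7/32·log_2(7/32) + 3/32·log_2(3/32) + 7/32·log_2(7/32)]
H(X,Y) = 2.4479 bits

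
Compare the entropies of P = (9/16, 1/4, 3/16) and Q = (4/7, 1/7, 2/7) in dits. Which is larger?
P

Computing entropies in dits:
H(P) = 0.4274
H(Q) = 0.4151

Distribution P has higher entropy.

Intuition: The distribution closer to uniform (more spread out) has higher entropy.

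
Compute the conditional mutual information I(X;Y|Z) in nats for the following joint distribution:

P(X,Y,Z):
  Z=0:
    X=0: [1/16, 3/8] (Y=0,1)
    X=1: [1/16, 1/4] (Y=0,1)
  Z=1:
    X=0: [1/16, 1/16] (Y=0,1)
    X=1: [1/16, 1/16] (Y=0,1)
0.0021 nats

Conditional mutual information: I(X;Y|Z) = H(X|Z) + H(Y|Z) - H(X,Y|Z)

H(Z) = 0.5623
H(X,Z) = 1.2450 → H(X|Z) = 0.6827
H(Y,Z) = 1.0735 → H(Y|Z) = 0.5112
H(X,Y,Z) = 1.7541 → H(X,Y|Z) = 1.1918

I(X;Y|Z) = 0.6827 + 0.5112 - 1.1918 = 0.0021 nats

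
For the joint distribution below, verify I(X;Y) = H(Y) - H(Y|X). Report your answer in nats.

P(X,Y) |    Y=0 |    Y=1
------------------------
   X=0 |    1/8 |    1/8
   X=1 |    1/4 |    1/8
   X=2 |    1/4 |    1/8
I(X;Y) = 0.0109 nats

Mutual information has multiple equivalent forms:
- I(X;Y) = H(X) - H(X|Y)
- I(X;Y) = H(Y) - H(Y|X)
- I(X;Y) = H(X) + H(Y) - H(X,Y)

Computing all quantities:
H(X) = 1.0822, H(Y) = 0.6616, H(X,Y) = 1.7329
H(X|Y) = 1.0713, H(Y|X) = 0.6507

Verification:
H(X) - H(X|Y) = 1.0822 - 1.0713 = 0.0109
H(Y) - H(Y|X) = 0.6616 - 0.6507 = 0.0109
H(X) + H(Y) - H(X,Y) = 1.0822 + 0.6616 - 1.7329 = 0.0109

All forms give I(X;Y) = 0.0109 nats. ✓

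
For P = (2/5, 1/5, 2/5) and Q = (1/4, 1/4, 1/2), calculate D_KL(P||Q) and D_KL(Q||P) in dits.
D_KL(P||Q) = 0.0235, D_KL(Q||P) = 0.0217

KL divergence is not symmetric: D_KL(P||Q) ≠ D_KL(Q||P) in general.

D_KL(P||Q) = 0.0235 dits
D_KL(Q||P) = 0.0217 dits

No, they are not equal!

This asymmetry is why KL divergence is not a true distance metric.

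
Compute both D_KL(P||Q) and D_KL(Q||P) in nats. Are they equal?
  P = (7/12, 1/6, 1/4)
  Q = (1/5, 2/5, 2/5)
D_KL(P||Q) = 0.3610, D_KL(Q||P) = 0.3241

KL divergence is not symmetric: D_KL(P||Q) ≠ D_KL(Q||P) in general.

D_KL(P||Q) = 0.3610 nats
D_KL(Q||P) = 0.3241 nats

No, they are not equal!

This asymmetry is why KL divergence is not a true distance metric.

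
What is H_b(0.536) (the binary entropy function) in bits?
0.9963 bits

The binary entropy function is:
H(p) = -p log(p) - (1-p) log(1-p)

H(0.536) = -0.536 × log_2(0.536) - 0.464 × log_2(0.464)
H(0.536) = 0.9963 bits

Note: Binary entropy is maximized at p=0.5 (H=1 bit) and minimized at p=0 or p=1 (H=0).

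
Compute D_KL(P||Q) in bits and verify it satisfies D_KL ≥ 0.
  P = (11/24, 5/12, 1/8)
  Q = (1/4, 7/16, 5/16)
0.2062 bits

KL divergence satisfies the Gibbs inequality: D_KL(P||Q) ≥ 0 for all distributions P, Q.

D_KL(P||Q) = Σ p(x) log(p(x)/q(x))
Term by term:
  x=0: 11/24 × log_2[(11/24)/(1/4)] = 0.4008
  x=1: 5/12 × log_2[(5/12)/(7/16)] = -0.0293
  x=2: 1/8 × log_2[(1/8)/(5/16)] = -0.1652
D_KL(P||Q) = 0.2062 bits

D_KL(P||Q) = 0.2062 ≥ 0 ✓

This non-negativity is a fundamental property: relative entropy cannot be negative because it measures how different Q is from P.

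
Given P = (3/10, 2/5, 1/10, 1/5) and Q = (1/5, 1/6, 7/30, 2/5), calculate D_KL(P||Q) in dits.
0.1079 dits

KL divergence: D_KL(P||Q) = Σ p(x) log(p(x)/q(x))

Computing term by term:
  x=0: 3/10 × log_10[(3/10)/(1/5)] = 3/10 × 0.1761 = 0.0528
  x=1: 2/5 × log_10[(2/5)/(1/6)] = 2/5 × 0.3802 = 0.1521
  x=2: 1/10 × log_10[(1/10)/(7/30)] = 1/10 × -0.3680 = -0.0368
  x=3: 1/5 × log_10[(1/5)/(2/5)] = 1/5 × -0.3010 = -0.0602

D_KL(P||Q) = 0.1079 dits

Note: KL divergence is always non-negative and equals 0 iff P = Q.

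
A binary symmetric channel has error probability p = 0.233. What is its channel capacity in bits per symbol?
0.2168 bits

For a binary symmetric channel (BSC) with error probability p:
Capacity C = 1 - H(p) bits per symbol

where H(p) = -p log₂(p) - (1-p) log₂(1-p) is the binary entropy function.

H(0.233) = 0.7832 bits
C = 1 - 0.7832 = 0.2168 bits per symbol

This means we can reliably transmit up to 0.2168 bits of information per channel use.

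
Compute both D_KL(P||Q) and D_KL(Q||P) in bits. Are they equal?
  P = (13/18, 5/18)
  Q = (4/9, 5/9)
D_KL(P||Q) = 0.2281, D_KL(Q||P) = 0.2442

KL divergence is not symmetric: D_KL(P||Q) ≠ D_KL(Q||P) in general.

D_KL(P||Q) = 0.2281 bits
D_KL(Q||P) = 0.2442 bits

No, they are not equal!

This asymmetry is why KL divergence is not a true distance metric.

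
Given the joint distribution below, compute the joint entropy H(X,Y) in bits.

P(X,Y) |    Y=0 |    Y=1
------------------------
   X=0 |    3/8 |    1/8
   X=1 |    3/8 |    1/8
1.8113 bits

Joint entropy is H(X,Y) = -Σ_{x,y} p(x,y) log p(x,y).

Summing over all non-zero entries:
H(X,Y) = -[3/8·log_2(3/8) + 1/8·log_2(1/8) + 3/8·log_2(3/8) + 1/8·log_2(1/8)]
H(X,Y) = 1.8113 bits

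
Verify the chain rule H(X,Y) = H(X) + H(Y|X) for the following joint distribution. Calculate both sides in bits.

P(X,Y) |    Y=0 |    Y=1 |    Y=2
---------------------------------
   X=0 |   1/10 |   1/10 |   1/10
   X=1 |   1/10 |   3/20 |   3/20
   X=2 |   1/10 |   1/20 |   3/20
H(X,Y) = 3.1087, H(X) = 1.5710, H(Y|X) = 1.5377 (all in bits)

Chain rule: H(X,Y) = H(X) + H(Y|X)

Left side — joint entropy directly:
H(X,Y) = -Σ p(x,y) log p(x,y) = 3.1087 bits

Right side — compute H(Y|X) from the conditional distributions:
P(X) = (3/10, 2/5, 3/10), so H(X) = 1.5710 bits
H(Y|X) = Σ_x P(X=x) · H(Y|X=x):
  P(Y|X=0) = (1/3, 1/3, 1/3), H(Y|X=0) = 1.5850, weight P(X=0) = 3/10
  P(Y|X=1) = (1/4, 3/8, 3/8), H(Y|X=1) = 1.5613, weight P(X=1) = 2/5
  P(Y|X=2) = (1/3, 1/6, 1/2), H(Y|X=2) = 1.4591, weight P(X=2) = 3/10
H(Y|X) = 1.5377 bits

H(X) + H(Y|X) = 1.5710 + 1.5377 = 3.1087 bits

Both sides equal 3.1087 bits. ✓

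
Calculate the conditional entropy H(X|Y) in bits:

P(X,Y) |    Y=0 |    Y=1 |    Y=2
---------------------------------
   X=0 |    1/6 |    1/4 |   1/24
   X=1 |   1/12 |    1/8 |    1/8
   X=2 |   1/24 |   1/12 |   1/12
1.4248 bits

Using the chain rule: H(X|Y) = H(X,Y) - H(Y)

First, compute H(X,Y) = 2.9591 bits

Marginal P(Y) = (7/24, 11/24, 1/4)
H(Y) = 1.5343 bits

H(X|Y) = H(X,Y) - H(Y) = 2.9591 - 1.5343 = 1.4248 bits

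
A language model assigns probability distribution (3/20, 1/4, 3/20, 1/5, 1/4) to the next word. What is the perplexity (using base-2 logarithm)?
4.8752

Perplexity is 2^H (or exp(H) for natural log).

First, H = -Σ p log p = 2.2855 bits
Perplexity = 2^2.2855 = 4.8752

Interpretation: The model's uncertainty is equivalent to choosing uniformly among 4.9 options.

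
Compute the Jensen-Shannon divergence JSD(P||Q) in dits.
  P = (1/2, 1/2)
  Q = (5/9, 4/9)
0.0007 dits

Jensen-Shannon divergence is:
JSD(P||Q) = 0.5 × D_KL(P||M) + 0.5 × D_KL(Q||M)
where M = 0.5 × (P + Q) is the mixture distribution.

M = 0.5 × (1/2, 1/2) + 0.5 × (5/9, 4/9) = (19/36, 17/36)

D_KL(P||M) = 0.0007 dits
D_KL(Q||M) = 0.0007 dits

JSD(P||Q) = 0.5 × 0.0007 + 0.5 × 0.0007 = 0.0007 dits

Unlike KL divergence, JSD is symmetric and bounded: 0 ≤ JSD ≤ log(2).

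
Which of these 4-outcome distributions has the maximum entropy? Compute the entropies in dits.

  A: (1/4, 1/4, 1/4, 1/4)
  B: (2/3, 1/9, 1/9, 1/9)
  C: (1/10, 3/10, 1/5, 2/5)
A

For a discrete distribution over n outcomes, entropy is maximized by the uniform distribution.

Computing entropies:
H(A) = 0.6021 dits
H(B) = 0.4355 dits
H(C) = 0.5558 dits

The uniform distribution (where all probabilities equal 1/4) achieves the maximum entropy of log_10(4) = 0.6021 dits.

Distribution A has the highest entropy.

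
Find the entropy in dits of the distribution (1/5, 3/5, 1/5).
0.4127 dits

Shannon entropy is H(X) = -Σ p(x) log p(x).

For P = (1/5, 3/5, 1/5):
H = -1/5 × log_10(1/5) -3/5 × log_10(3/5) -1/5 × log_10(1/5)
H = 0.4127 dits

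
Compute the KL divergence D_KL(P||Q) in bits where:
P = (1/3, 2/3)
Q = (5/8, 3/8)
0.2511 bits

KL divergence: D_KL(P||Q) = Σ p(x) log(p(x)/q(x))

Computing term by term:
  x=0: 1/3 × log_2[(1/3)/(5/8)] = 1/3 × -0.9069 = -0.3023
  x=1: 2/3 × log_2[(2/3)/(3/8)] = 2/3 × 0.8301 = 0.5534

D_KL(P||Q) = 0.2511 bits

Note: KL divergence is always non-negative and equals 0 iff P = Q.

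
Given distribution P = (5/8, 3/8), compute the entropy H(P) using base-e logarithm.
0.6616 nats

Shannon entropy is H(X) = -Σ p(x) log p(x).

For P = (5/8, 3/8):
H = -5/8 × log_e(5/8) -3/8 × log_e(3/8)
H = 0.6616 nats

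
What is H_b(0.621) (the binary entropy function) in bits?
0.9573 bits

The binary entropy function is:
H(p) = -p log(p) - (1-p) log(1-p)

H(0.621) = -0.621 × log_2(0.621) - 0.379 × log_2(0.379)
H(0.621) = 0.9573 bits

Note: Binary entropy is maximized at p=0.5 (H=1 bit) and minimized at p=0 or p=1 (H=0).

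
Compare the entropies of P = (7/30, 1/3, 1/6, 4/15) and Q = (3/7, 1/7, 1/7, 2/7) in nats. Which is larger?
P

Computing entropies in nats:
H(P) = 1.3569
H(Q) = 1.2770

Distribution P has higher entropy.

Intuition: The distribution closer to uniform (more spread out) has higher entropy.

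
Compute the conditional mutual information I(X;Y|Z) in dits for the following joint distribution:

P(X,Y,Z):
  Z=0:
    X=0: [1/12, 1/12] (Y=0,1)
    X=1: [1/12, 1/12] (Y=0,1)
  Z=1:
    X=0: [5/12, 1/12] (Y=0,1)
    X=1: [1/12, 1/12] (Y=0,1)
0.0148 dits

Conditional mutual information: I(X;Y|Z) = H(X|Z) + H(Y|Z) - H(X,Y|Z)

H(Z) = 0.2764
H(X,Z) = 0.5396 → H(X|Z) = 0.2632
H(Y,Z) = 0.5396 → H(Y|Z) = 0.2632
H(X,Y,Z) = 0.7879 → H(X,Y|Z) = 0.5115

I(X;Y|Z) = 0.2632 + 0.2632 - 0.5115 = 0.0148 dits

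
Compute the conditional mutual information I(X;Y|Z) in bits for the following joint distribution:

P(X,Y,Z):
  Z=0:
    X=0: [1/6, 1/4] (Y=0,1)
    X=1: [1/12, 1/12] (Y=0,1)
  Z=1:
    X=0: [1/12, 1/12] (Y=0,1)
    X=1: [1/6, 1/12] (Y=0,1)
0.0118 bits

Conditional mutual information: I(X;Y|Z) = H(X|Z) + H(Y|Z) - H(X,Y|Z)

H(Z) = 0.9799
H(X,Z) = 1.8879 → H(X|Z) = 0.9080
H(Y,Z) = 1.9591 → H(Y|Z) = 0.9793
H(X,Y,Z) = 2.8554 → H(X,Y|Z) = 1.8755

I(X;Y|Z) = 0.9080 + 0.9793 - 1.8755 = 0.0118 bits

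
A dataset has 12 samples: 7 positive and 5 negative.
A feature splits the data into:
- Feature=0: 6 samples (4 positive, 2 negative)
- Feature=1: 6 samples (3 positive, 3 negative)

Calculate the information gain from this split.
0.0207 bits

Information Gain = H(Y) - H(Y|Feature)

Before split:
P(positive) = 7/12 = 0.5833
H(Y) = 0.9799 bits

After split:
Feature=0: H = 0.9183 bits (weight = 6/12)
Feature=1: H = 1.0000 bits (weight = 6/12)
H(Y|Feature) = (6/12)×0.9183 + (6/12)×1.0000 = 0.9591 bits

Information Gain = 0.9799 - 0.9591 = 0.0207 bits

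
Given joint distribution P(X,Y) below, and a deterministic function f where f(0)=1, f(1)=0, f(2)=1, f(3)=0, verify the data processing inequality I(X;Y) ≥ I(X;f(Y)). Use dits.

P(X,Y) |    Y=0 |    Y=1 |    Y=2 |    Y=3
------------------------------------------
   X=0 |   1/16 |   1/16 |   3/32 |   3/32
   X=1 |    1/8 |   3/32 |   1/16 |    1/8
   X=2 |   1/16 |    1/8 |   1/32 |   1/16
I(X;Y) = 0.0173, I(X;f(Y)) = 0.0040, inequality holds: 0.0173 ≥ 0.0040

Data Processing Inequality: For any Markov chain X → Y → Z, we have I(X;Y) ≥ I(X;Z).

Here Z = f(Y) is a deterministic function of Y, forming X → Y → Z.

Original I(X;Y) = 0.0173 dits

After applying f:
P(X,Z) where Z=f(Y):
- P(X,Z=0) = P(X,Y=1) + P(X,Y=3)
- P(X,Z=1) = P(X,Y=0) + P(X,Y=2)

I(X;Z) = I(X;f(Y)) = 0.0040 dits

Verification: 0.0173 ≥ 0.0040 ✓

Information cannot be created by processing; the function f can only lose information about X.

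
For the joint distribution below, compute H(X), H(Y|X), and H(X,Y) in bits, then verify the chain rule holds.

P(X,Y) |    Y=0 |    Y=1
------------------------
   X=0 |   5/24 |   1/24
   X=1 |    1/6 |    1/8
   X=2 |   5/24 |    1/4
H(X,Y) = 2.4398, H(X) = 1.5343, H(Y|X) = 0.9055 (all in bits)

Chain rule: H(X,Y) = H(X) + H(Y|X)

Left side — joint entropy directly:
H(X,Y) = -Σ p(x,y) log p(x,y) = 2.4398 bits

Right side — compute H(Y|X) from the conditional distributions:
P(X) = (1/4, 7/24, 11/24), so H(X) = 1.5343 bits
H(Y|X) = Σ_x P(X=x) · H(Y|X=x):
  P(Y|X=0) = (5/6, 1/6), H(Y|X=0) = 0.6500, weight P(X=0) = 1/4
  P(Y|X=1) = (4/7, 3/7), H(Y|X=1) = 0.9852, weight P(X=1) = 7/24
  P(Y|X=2) = (5/11, 6/11), H(Y|X=2) = 0.9940, weight P(X=2) = 11/24
H(Y|X) = 0.9055 bits

H(X) + H(Y|X) = 1.5343 + 0.9055 = 2.4398 bits

Both sides equal 2.4398 bits. ✓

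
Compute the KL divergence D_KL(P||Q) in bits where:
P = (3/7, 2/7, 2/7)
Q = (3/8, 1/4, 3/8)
0.0255 bits

KL divergence: D_KL(P||Q) = Σ p(x) log(p(x)/q(x))

Computing term by term:
  x=0: 3/7 × log_2[(3/7)/(3/8)] = 3/7 × 0.1926 = 0.0826
  x=1: 2/7 × log_2[(2/7)/(1/4)] = 2/7 × 0.1926 = 0.0550
  x=2: 2/7 × log_2[(2/7)/(3/8)] = 2/7 × -0.3923 = -0.1121

D_KL(P||Q) = 0.0255 bits

Note: KL divergence is always non-negative and equals 0 iff P = Q.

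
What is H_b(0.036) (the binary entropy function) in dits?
0.0673 dits

The binary entropy function is:
H(p) = -p log(p) - (1-p) log(1-p)

H(0.036) = -0.036 × log_10(0.036) - 0.964 × log_10(0.964)
H(0.036) = 0.0673 dits

Note: Binary entropy is maximized at p=0.5 (H=1 bit) and minimized at p=0 or p=1 (H=0).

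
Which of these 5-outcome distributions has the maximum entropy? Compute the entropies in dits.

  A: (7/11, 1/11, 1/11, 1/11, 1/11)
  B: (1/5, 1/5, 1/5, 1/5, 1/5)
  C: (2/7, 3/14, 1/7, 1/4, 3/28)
B

For a discrete distribution over n outcomes, entropy is maximized by the uniform distribution.

Computing entropies:
H(A) = 0.5036 dits
H(B) = 0.6990 dits
H(C) = 0.6740 dits

The uniform distribution (where all probabilities equal 1/5) achieves the maximum entropy of log_10(5) = 0.6990 dits.

Distribution B has the highest entropy.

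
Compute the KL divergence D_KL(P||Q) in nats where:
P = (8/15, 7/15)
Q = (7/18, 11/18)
0.0426 nats

KL divergence: D_KL(P||Q) = Σ p(x) log(p(x)/q(x))

Computing term by term:
  x=0: 8/15 × log_e[(8/15)/(7/18)] = 8/15 × 0.3159 = 0.1685
  x=1: 7/15 × log_e[(7/15)/(11/18)] = 7/15 × -0.2697 = -0.1258

D_KL(P||Q) = 0.0426 nats

Note: KL divergence is always non-negative and equals 0 iff P = Q.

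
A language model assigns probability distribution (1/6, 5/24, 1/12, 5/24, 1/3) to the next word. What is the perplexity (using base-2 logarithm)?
4.5974

Perplexity is 2^H (or exp(H) for natural log).

First, H = -Σ p log p = 2.2008 bits
Perplexity = 2^2.2008 = 4.5974

Interpretation: The model's uncertainty is equivalent to choosing uniformly among 4.6 options.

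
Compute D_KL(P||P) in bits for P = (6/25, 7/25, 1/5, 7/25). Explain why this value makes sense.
0.0000 bits

KL divergence satisfies the Gibbs inequality: D_KL(P||Q) ≥ 0 for all distributions P, Q.

D_KL(P||Q) = Σ p(x) log(p(x)/q(x))
Each term is p(x) × log_2(p(x)/p(x)) = p(x) × log_2(1) = 0, so the sum is 0.
D_KL(P||Q) = 0.0000 bits

When P = Q, the KL divergence is exactly 0, as there is no 'divergence' between identical distributions.

This non-negativity is a fundamental property: relative entropy cannot be negative because it measures how different Q is from P.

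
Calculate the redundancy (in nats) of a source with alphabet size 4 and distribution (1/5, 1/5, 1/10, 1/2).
0.1657 nats

Redundancy measures how far a source is from maximum entropy:
R = H_max - H(X)

Maximum entropy for 4 symbols: H_max = log_e(4) = 1.3863 nats
Actual entropy: H(X) = 1.2206 nats
Redundancy: R = 1.3863 - 1.2206 = 0.1657 nats

This redundancy represents potential for compression: the source could be compressed by 0.1657 nats per symbol.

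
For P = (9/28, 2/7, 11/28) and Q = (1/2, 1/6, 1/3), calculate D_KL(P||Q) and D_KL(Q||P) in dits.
D_KL(P||Q) = 0.0332, D_KL(Q||P) = 0.0331

KL divergence is not symmetric: D_KL(P||Q) ≠ D_KL(Q||P) in general.

D_KL(P||Q) = 0.0332 dits
D_KL(Q||P) = 0.0331 dits

No, they are not equal!

This asymmetry is why KL divergence is not a true distance metric.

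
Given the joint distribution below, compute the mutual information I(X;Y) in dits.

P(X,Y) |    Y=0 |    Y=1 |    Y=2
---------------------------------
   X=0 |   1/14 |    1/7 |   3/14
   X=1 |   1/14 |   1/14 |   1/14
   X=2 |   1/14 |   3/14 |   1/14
0.0229 dits

Mutual information: I(X;Y) = H(X) + H(Y) - H(X,Y)

Marginals:
P(X) = (3/7, 3/14, 5/14), H(X) = 0.4608 dits
P(Y) = (3/14, 3/7, 5/14), H(Y) = 0.4608 dits

Joint entropy: H(X,Y) = 0.8986 dits

I(X;Y) = 0.4608 + 0.4608 - 0.8986 = 0.0229 dits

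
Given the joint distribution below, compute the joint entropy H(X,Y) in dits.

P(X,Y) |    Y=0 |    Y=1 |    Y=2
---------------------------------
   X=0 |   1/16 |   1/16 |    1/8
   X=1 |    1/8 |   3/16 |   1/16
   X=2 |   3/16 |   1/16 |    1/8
0.9123 dits

Joint entropy is H(X,Y) = -Σ_{x,y} p(x,y) log p(x,y).

Summing over all non-zero entries:
H(X,Y) = -[1/16·log_10(1/16) + 1/16·log_10(1/16) + 1/8·log_10(1/8) + 1/8·log_10(1/8) + 3/16·log_10(3/16) + 1/16·log_10(1/16) + 3/16·log_10(3/16) + 1/16·log_10(1/16) + 1/8·log_10(1/8)]
H(X,Y) = 0.9123 dits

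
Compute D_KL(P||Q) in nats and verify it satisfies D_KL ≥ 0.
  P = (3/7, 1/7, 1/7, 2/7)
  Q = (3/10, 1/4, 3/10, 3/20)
0.1510 nats

KL divergence satisfies the Gibbs inequality: D_KL(P||Q) ≥ 0 for all distributions P, Q.

D_KL(P||Q) = Σ p(x) log(p(x)/q(x))
Term by term:
  x=0: 3/7 × log_e[(3/7)/(3/10)] = 0.1529
  x=1: 1/7 × log_e[(1/7)/(1/4)] = -0.0799
  x=2: 1/7 × log_e[(1/7)/(3/10)] = -0.1060
  x=3: 2/7 × log_e[(2/7)/(3/20)] = 0.1841
D_KL(P||Q) = 0.1510 nats

D_KL(P||Q) = 0.1510 ≥ 0 ✓

This non-negativity is a fundamental property: relative entropy cannot be negative because it measures how different Q is from P.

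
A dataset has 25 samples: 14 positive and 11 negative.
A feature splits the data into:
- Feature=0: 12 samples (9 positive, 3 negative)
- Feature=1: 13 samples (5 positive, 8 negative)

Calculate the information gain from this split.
0.1003 bits

Information Gain = H(Y) - H(Y|Feature)

Before split:
P(positive) = 14/25 = 0.5600
H(Y) = 0.9896 bits

After split:
Feature=0: H = 0.8113 bits (weight = 12/25)
Feature=1: H = 0.9612 bits (weight = 13/25)
H(Y|Feature) = (12/25)×0.8113 + (13/25)×0.9612 = 0.8893 bits

Information Gain = 0.9896 - 0.8893 = 0.1003 bits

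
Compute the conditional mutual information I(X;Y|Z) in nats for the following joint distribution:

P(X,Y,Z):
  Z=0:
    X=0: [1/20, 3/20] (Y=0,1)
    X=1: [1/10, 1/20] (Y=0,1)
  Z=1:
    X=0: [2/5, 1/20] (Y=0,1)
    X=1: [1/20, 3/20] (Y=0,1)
0.1628 nats

Conditional mutual information: I(X;Y|Z) = H(X|Z) + H(Y|Z) - H(X,Y|Z)

H(Z) = 0.6474
H(X,Z) = 1.2877 → H(X|Z) = 0.6402
H(Y,Z) = 1.2877 → H(Y|Z) = 0.6402
H(X,Y,Z) = 1.7651 → H(X,Y|Z) = 1.1176

I(X;Y|Z) = 0.6402 + 0.6402 - 1.1176 = 0.1628 nats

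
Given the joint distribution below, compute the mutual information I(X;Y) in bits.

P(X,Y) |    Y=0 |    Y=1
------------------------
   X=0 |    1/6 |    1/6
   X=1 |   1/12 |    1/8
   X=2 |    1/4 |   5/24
0.0088 bits

Mutual information: I(X;Y) = H(X) + H(Y) - H(X,Y)

Marginals:
P(X) = (1/3, 5/24, 11/24), H(X) = 1.5157 bits
P(Y) = (1/2, 1/2), H(Y) = 1.0000 bits

Joint entropy: H(X,Y) = 2.5069 bits

I(X;Y) = 1.5157 + 1.0000 - 2.5069 = 0.0088 bits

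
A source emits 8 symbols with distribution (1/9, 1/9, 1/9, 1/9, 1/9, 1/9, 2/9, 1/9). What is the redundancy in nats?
0.0362 nats

Redundancy measures how far a source is from maximum entropy:
R = H_max - H(X)

Maximum entropy for 8 symbols: H_max = log_e(8) = 2.0794 nats
Actual entropy: H(X) = 2.0432 nats
Redundancy: R = 2.0794 - 2.0432 = 0.0362 nats

This redundancy represents potential for compression: the source could be compressed by 0.0362 nats per symbol.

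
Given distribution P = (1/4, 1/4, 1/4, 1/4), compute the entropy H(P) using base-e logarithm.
1.3863 nats

Shannon entropy is H(X) = -Σ p(x) log p(x).

For P = (1/4, 1/4, 1/4, 1/4):
H = -1/4 × log_e(1/4) -1/4 × log_e(1/4) -1/4 × log_e(1/4) -1/4 × log_e(1/4)
H = 1.3863 nats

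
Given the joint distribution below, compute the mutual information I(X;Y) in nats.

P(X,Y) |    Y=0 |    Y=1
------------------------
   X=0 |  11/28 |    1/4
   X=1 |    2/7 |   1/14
0.0196 nats

Mutual information: I(X;Y) = H(X) + H(Y) - H(X,Y)

Marginals:
P(X) = (9/14, 5/14), H(X) = 0.6518 nats
P(Y) = (19/28, 9/28), H(Y) = 0.6279 nats

Joint entropy: H(X,Y) = 1.2601 nats

I(X;Y) = 0.6518 + 0.6279 - 1.2601 = 0.0196 nats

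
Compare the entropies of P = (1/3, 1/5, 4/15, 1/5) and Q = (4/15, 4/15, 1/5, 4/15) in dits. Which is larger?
Q

Computing entropies in dits:
H(P) = 0.5917
H(Q) = 0.5990

Distribution Q has higher entropy.

Intuition: The distribution closer to uniform (more spread out) has higher entropy.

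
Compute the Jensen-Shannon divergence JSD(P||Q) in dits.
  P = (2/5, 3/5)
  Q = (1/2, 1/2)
0.0022 dits

Jensen-Shannon divergence is:
JSD(P||Q) = 0.5 × D_KL(P||M) + 0.5 × D_KL(Q||M)
where M = 0.5 × (P + Q) is the mixture distribution.

M = 0.5 × (2/5, 3/5) + 0.5 × (1/2, 1/2) = (9/20, 11/20)

D_KL(P||M) = 0.0022 dits
D_KL(Q||M) = 0.0022 dits

JSD(P||Q) = 0.5 × 0.0022 + 0.5 × 0.0022 = 0.0022 dits

Unlike KL divergence, JSD is symmetric and bounded: 0 ≤ JSD ≤ log(2).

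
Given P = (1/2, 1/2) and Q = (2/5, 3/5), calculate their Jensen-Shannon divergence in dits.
0.0022 dits

Jensen-Shannon divergence is:
JSD(P||Q) = 0.5 × D_KL(P||M) + 0.5 × D_KL(Q||M)
where M = 0.5 × (P + Q) is the mixture distribution.

M = 0.5 × (1/2, 1/2) + 0.5 × (2/5, 3/5) = (9/20, 11/20)

D_KL(P||M) = 0.0022 dits
D_KL(Q||M) = 0.0022 dits

JSD(P||Q) = 0.5 × 0.0022 + 0.5 × 0.0022 = 0.0022 dits

Unlike KL divergence, JSD is symmetric and bounded: 0 ≤ JSD ≤ log(2).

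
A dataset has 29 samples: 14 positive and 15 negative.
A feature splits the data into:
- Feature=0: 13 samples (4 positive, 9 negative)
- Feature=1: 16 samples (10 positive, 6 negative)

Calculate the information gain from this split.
0.0734 bits

Information Gain = H(Y) - H(Y|Feature)

Before split:
P(positive) = 14/29 = 0.4828
H(Y) = 0.9991 bits

After split:
Feature=0: H = 0.8905 bits (weight = 13/29)
Feature=1: H = 0.9544 bits (weight = 16/29)
H(Y|Feature) = (13/29)×0.8905 + (16/29)×0.9544 = 0.9258 bits

Information Gain = 0.9991 - 0.9258 = 0.0734 bits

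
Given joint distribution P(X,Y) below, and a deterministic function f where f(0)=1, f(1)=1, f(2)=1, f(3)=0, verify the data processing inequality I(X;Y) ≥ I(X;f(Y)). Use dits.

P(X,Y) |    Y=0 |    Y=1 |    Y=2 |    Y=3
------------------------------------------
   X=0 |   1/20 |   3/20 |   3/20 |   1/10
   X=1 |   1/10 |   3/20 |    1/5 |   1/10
I(X;Y) = 0.0031, I(X;f(Y)) = 0.0005, inequality holds: 0.0031 ≥ 0.0005

Data Processing Inequality: For any Markov chain X → Y → Z, we have I(X;Y) ≥ I(X;Z).

Here Z = f(Y) is a deterministic function of Y, forming X → Y → Z.

Original I(X;Y) = 0.0031 dits

After applying f:
P(X,Z) where Z=f(Y):
- P(X,Z=0) = P(X,Y=3)
- P(X,Z=1) = P(X,Y=0) + P(X,Y=1) + P(X,Y=2)

I(X;Z) = I(X;f(Y)) = 0.0005 dits

Verification: 0.0031 ≥ 0.0005 ✓

Information cannot be created by processing; the function f can only lose information about X.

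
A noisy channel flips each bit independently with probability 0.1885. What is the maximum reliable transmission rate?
0.3017 bits

For a binary symmetric channel (BSC) with error probability p:
Capacity C = 1 - H(p) bits per symbol

where H(p) = -p log₂(p) - (1-p) log₂(1-p) is the binary entropy function.

H(0.1885) = 0.6983 bits
C = 1 - 0.6983 = 0.3017 bits per symbol

This means we can reliably transmit up to 0.3017 bits of information per channel use.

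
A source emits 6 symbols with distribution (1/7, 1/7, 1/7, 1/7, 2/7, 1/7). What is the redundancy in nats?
0.0439 nats

Redundancy measures how far a source is from maximum entropy:
R = H_max - H(X)

Maximum entropy for 6 symbols: H_max = log_e(6) = 1.7918 nats
Actual entropy: H(X) = 1.7479 nats
Redundancy: R = 1.7918 - 1.7479 = 0.0439 nats

This redundancy represents potential for compression: the source could be compressed by 0.0439 nats per symbol.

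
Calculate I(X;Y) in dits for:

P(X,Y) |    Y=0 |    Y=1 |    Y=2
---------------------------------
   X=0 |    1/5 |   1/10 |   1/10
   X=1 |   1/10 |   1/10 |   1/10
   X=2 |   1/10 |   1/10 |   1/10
0.0060 dits

Mutual information: I(X;Y) = H(X) + H(Y) - H(X,Y)

Marginals:
P(X) = (2/5, 3/10, 3/10), H(X) = 0.4729 dits
P(Y) = (2/5, 3/10, 3/10), H(Y) = 0.4729 dits

Joint entropy: H(X,Y) = 0.9398 dits

I(X;Y) = 0.4729 + 0.4729 - 0.9398 = 0.0060 dits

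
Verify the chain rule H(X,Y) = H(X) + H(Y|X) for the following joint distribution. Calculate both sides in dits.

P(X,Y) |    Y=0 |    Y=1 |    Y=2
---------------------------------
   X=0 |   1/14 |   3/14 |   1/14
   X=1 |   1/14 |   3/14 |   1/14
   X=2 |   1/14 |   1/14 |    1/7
H(X,Y) = 0.8986, H(X) = 0.4748, H(Y|X) = 0.4238 (all in dits)

Chain rule: H(X,Y) = H(X) + H(Y|X)

Left side — joint entropy directly:
H(X,Y) = -Σ p(x,y) log p(x,y) = 0.8986 dits

Right side — compute H(Y|X) from the conditional distributions:
P(X) = (5/14, 5/14, 2/7), so H(X) = 0.4748 dits
H(Y|X) = Σ_x P(X=x) · H(Y|X=x):
  P(Y|X=0) = (1/5, 3/5, 1/5), H(Y|X=0) = 0.4127, weight P(X=0) = 5/14
  P(Y|X=1) = (1/5, 3/5, 1/5), H(Y|X=1) = 0.4127, weight P(X=1) = 5/14
  P(Y|X=2) = (1/4, 1/4, 1/2), H(Y|X=2) = 0.4515, weight P(X=2) = 2/7
H(Y|X) = 0.4238 dits

H(X) + H(Y|X) = 0.4748 + 0.4238 = 0.8986 dits

Both sides equal 0.8986 dits. ✓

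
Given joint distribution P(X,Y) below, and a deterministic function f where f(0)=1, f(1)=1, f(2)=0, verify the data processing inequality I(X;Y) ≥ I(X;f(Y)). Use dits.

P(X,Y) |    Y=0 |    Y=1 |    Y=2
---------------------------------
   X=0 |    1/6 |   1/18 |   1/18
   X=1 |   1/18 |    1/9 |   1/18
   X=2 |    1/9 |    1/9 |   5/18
I(X;Y) = 0.0420, I(X;f(Y)) = 0.0264, inequality holds: 0.0420 ≥ 0.0264

Data Processing Inequality: For any Markov chain X → Y → Z, we have I(X;Y) ≥ I(X;Z).

Here Z = f(Y) is a deterministic function of Y, forming X → Y → Z.

Original I(X;Y) = 0.0420 dits

After applying f:
P(X,Z) where Z=f(Y):
- P(X,Z=0) = P(X,Y=2)
- P(X,Z=1) = P(X,Y=0) + P(X,Y=1)

I(X;Z) = I(X;f(Y)) = 0.0264 dits

Verification: 0.0420 ≥ 0.0264 ✓

Information cannot be created by processing; the function f can only lose information about X.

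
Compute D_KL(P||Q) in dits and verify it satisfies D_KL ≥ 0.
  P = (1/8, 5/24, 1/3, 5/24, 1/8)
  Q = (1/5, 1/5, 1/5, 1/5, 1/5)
0.0303 dits

KL divergence satisfies the Gibbs inequality: D_KL(P||Q) ≥ 0 for all distributions P, Q.

D_KL(P||Q) = Σ p(x) log(p(x)/q(x))
Term by term:
  x=0: 1/8 × log_10[(1/8)/(1/5)] = -0.0255
  x=1: 5/24 × log_10[(5/24)/(1/5)] = 0.0037
  x=2: 1/3 × log_10[(1/3)/(1/5)] = 0.0739
  x=3: 5/24 × log_10[(5/24)/(1/5)] = 0.0037
  x=4: 1/8 × log_10[(1/8)/(1/5)] = -0.0255
D_KL(P||Q) = 0.0303 dits

D_KL(P||Q) = 0.0303 ≥ 0 ✓

This non-negativity is a fundamental property: relative entropy cannot be negative because it measures how different Q is from P.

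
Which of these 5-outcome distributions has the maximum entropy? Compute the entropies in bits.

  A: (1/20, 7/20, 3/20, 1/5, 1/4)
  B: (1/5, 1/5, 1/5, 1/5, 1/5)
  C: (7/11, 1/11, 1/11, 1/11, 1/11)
B

For a discrete distribution over n outcomes, entropy is maximized by the uniform distribution.

Computing entropies:
H(A) = 2.1211 bits
H(B) = 2.3219 bits
H(C) = 1.6729 bits

The uniform distribution (where all probabilities equal 1/5) achieves the maximum entropy of log_2(5) = 2.3219 bits.

Distribution B has the highest entropy.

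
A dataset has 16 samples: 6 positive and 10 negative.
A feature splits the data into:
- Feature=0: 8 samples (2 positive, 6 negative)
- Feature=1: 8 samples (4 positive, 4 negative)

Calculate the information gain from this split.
0.0488 bits

Information Gain = H(Y) - H(Y|Feature)

Before split:
P(positive) = 6/16 = 0.3750
H(Y) = 0.9544 bits

After split:
Feature=0: H = 0.8113 bits (weight = 8/16)
Feature=1: H = 1.0000 bits (weight = 8/16)
H(Y|Feature) = (8/16)×0.8113 + (8/16)×1.0000 = 0.9056 bits

Information Gain = 0.9544 - 0.9056 = 0.0488 bits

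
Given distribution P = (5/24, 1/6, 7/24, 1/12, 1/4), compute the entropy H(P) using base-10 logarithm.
0.6681 dits

Shannon entropy is H(X) = -Σ p(x) log p(x).

For P = (5/24, 1/6, 7/24, 1/12, 1/4):
H = -5/24 × log_10(5/24) -1/6 × log_10(1/6) -7/24 × log_10(7/24) -1/12 × log_10(1/12) -1/4 × log_10(1/4)
H = 0.6681 dits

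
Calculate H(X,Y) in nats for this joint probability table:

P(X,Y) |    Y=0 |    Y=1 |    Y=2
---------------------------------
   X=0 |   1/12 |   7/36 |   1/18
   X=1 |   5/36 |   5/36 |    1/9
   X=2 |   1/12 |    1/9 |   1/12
2.1369 nats

Joint entropy is H(X,Y) = -Σ_{x,y} p(x,y) log p(x,y).

Summing over all non-zero entries:
H(X,Y) = -[1/12·log_e(1/12) + 7/36·log_e(7/36) + 1/18·log_e(1/18) + 5/36·log_e(5/36) + 5/36·log_e(5/36) + 1/9·log_e(1/9) + 1/12·log_e(1/12) + 1/9·log_e(1/9) + 1/12·log_e(1/12)]
H(X,Y) = 2.1369 nats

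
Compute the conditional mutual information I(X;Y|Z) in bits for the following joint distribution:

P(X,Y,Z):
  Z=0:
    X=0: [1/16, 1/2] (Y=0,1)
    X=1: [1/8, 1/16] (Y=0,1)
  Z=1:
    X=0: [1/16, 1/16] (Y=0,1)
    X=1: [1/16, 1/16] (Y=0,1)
0.1532 bits

Conditional mutual information: I(X;Y|Z) = H(X|Z) + H(Y|Z) - H(X,Y|Z)

H(Z) = 0.8113
H(X,Z) = 1.6697 → H(X|Z) = 0.8585
H(Y,Z) = 1.6697 → H(Y|Z) = 0.8585
H(X,Y,Z) = 2.3750 → H(X,Y|Z) = 1.5637

I(X;Y|Z) = 0.8585 + 0.8585 - 1.5637 = 0.1532 bits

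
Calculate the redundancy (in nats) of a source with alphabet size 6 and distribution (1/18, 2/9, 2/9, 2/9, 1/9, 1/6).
0.0857 nats

Redundancy measures how far a source is from maximum entropy:
R = H_max - H(X)

Maximum entropy for 6 symbols: H_max = log_e(6) = 1.7918 nats
Actual entropy: H(X) = 1.7061 nats
Redundancy: R = 1.7918 - 1.7061 = 0.0857 nats

This redundancy represents potential for compression: the source could be compressed by 0.0857 nats per symbol.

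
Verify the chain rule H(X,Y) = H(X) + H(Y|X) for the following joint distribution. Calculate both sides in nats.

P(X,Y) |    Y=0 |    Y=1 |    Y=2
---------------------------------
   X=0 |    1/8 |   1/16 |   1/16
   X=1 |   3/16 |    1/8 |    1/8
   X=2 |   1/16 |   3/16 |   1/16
H(X,Y) = 2.1007, H(X) = 1.0717, H(Y|X) = 1.0289 (all in nats)

Chain rule: H(X,Y) = H(X) + H(Y|X)

Left side — joint entropy directly:
H(X,Y) = -Σ p(x,y) log p(x,y) = 2.1007 nats

Right side — compute H(Y|X) from the conditional distributions:
P(X) = (1/4, 7/16, 5/16), so H(X) = 1.0717 nats
H(Y|X) = Σ_x P(X=x) · H(Y|X=x):
  P(Y|X=0) = (1/2, 1/4, 1/4), H(Y|X=0) = 1.0397, weight P(X=0) = 1/4
  P(Y|X=1) = (3/7, 2/7, 2/7), H(Y|X=1) = 1.0790, weight P(X=1) = 7/16
  P(Y|X=2) = (1/5, 3/5, 1/5), H(Y|X=2) = 0.9503, weight P(X=2) = 5/16
H(Y|X) = 1.0289 nats

H(X) + H(Y|X) = 1.0717 + 1.0289 = 2.1007 nats

Both sides equal 2.1007 nats. ✓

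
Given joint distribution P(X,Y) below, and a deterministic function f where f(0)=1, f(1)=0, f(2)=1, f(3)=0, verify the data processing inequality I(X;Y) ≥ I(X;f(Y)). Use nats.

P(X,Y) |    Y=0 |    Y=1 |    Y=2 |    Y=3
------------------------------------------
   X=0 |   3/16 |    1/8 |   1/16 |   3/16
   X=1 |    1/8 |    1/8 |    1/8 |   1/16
I(X;Y) = 0.0418, I(X;f(Y)) = 0.0080, inequality holds: 0.0418 ≥ 0.0080

Data Processing Inequality: For any Markov chain X → Y → Z, we have I(X;Y) ≥ I(X;Z).

Here Z = f(Y) is a deterministic function of Y, forming X → Y → Z.

Original I(X;Y) = 0.0418 nats

After applying f:
P(X,Z) where Z=f(Y):
- P(X,Z=0) = P(X,Y=1) + P(X,Y=3)
- P(X,Z=1) = P(X,Y=0) + P(X,Y=2)

I(X;Z) = I(X;f(Y)) = 0.0080 nats

Verification: 0.0418 ≥ 0.0080 ✓

Information cannot be created by processing; the function f can only lose information about X.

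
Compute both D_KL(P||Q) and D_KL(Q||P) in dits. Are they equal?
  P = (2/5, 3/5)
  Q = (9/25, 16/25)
D_KL(P||Q) = 0.0015, D_KL(Q||P) = 0.0015

KL divergence is not symmetric: D_KL(P||Q) ≠ D_KL(Q||P) in general.

D_KL(P||Q) = 0.0015 dits
D_KL(Q||P) = 0.0015 dits

In this case they happen to be equal (to 4 decimal places).

This asymmetry is why KL divergence is not a true distance metric.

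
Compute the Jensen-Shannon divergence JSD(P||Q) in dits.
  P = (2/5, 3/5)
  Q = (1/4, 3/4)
0.0056 dits

Jensen-Shannon divergence is:
JSD(P||Q) = 0.5 × D_KL(P||M) + 0.5 × D_KL(Q||M)
where M = 0.5 × (P + Q) is the mixture distribution.

M = 0.5 × (2/5, 3/5) + 0.5 × (1/4, 3/4) = (13/40, 27/40)

D_KL(P||M) = 0.0054 dits
D_KL(Q||M) = 0.0058 dits

JSD(P||Q) = 0.5 × 0.0054 + 0.5 × 0.0058 = 0.0056 dits

Unlike KL divergence, JSD is symmetric and bounded: 0 ≤ JSD ≤ log(2).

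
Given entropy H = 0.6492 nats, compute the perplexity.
1.9140

Perplexity is e^H (or exp(H) for natural log).

H = 0.6492 nats
Perplexity = e^0.6492 = 1.9140

Interpretation: The model's uncertainty is equivalent to choosing uniformly among 1.9 options.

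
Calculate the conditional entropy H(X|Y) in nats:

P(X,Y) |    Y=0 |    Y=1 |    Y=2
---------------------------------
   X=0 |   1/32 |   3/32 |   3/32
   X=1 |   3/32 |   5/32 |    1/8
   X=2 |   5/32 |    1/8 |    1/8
1.0423 nats

Using the chain rule: H(X|Y) = H(X,Y) - H(Y)

First, compute H(X,Y) = 2.1339 nats

Marginal P(Y) = (9/32, 3/8, 11/32)
H(Y) = 1.0916 nats

H(X|Y) = H(X,Y) - H(Y) = 2.1339 - 1.0916 = 1.0423 nats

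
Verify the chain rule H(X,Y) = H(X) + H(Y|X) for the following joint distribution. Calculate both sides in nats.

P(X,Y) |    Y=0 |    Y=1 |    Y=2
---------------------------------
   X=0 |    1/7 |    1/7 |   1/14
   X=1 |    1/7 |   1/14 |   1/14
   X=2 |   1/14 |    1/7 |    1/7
H(X,Y) = 2.1440, H(X) = 1.0934, H(Y|X) = 1.0506 (all in nats)

Chain rule: H(X,Y) = H(X) + H(Y|X)

Left side — joint entropy directly:
H(X,Y) = -Σ p(x,y) log p(x,y) = 2.1440 nats

Right side — compute H(Y|X) from the conditional distributions:
P(X) = (5/14, 2/7, 5/14), so H(X) = 1.0934 nats
H(Y|X) = Σ_x P(X=x) · H(Y|X=x):
  P(Y|X=0) = (2/5, 2/5, 1/5), H(Y|X=0) = 1.0549, weight P(X=0) = 5/14
  P(Y|X=1) = (1/2, 1/4, 1/4), H(Y|X=1) = 1.0397, weight P(X=1) = 2/7
  P(Y|X=2) = (1/5, 2/5, 2/5), H(Y|X=2) = 1.0549, weight P(X=2) = 5/14
H(Y|X) = 1.0506 nats

H(X) + H(Y|X) = 1.0934 + 1.0506 = 2.1440 nats

Both sides equal 2.1440 nats. ✓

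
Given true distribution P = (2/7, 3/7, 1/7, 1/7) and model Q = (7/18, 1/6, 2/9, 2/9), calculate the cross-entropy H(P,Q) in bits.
2.1171 bits

Cross-entropy: H(P,Q) = -Σ p(x) log q(x)

Alternatively: H(P,Q) = H(P) + D_KL(P||Q)
H(P) = 1.8424 bits
D_KL(P||Q) = 0.2748 bits

H(P,Q) = 1.8424 + 0.2748 = 2.1171 bits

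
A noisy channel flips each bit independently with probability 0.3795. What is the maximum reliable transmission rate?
0.0423 bits

For a binary symmetric channel (BSC) with error probability p:
Capacity C = 1 - H(p) bits per symbol

where H(p) = -p log₂(p) - (1-p) log₂(1-p) is the binary entropy function.

H(0.3795) = 0.9577 bits
C = 1 - 0.9577 = 0.0423 bits per symbol

This means we can reliably transmit up to 0.0423 bits of information per channel use.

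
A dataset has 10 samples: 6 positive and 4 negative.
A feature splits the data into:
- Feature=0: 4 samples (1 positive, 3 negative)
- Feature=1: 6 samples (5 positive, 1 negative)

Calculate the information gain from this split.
0.2564 bits

Information Gain = H(Y) - H(Y|Feature)

Before split:
P(positive) = 6/10 = 0.6000
H(Y) = 0.9710 bits

After split:
Feature=0: H = 0.8113 bits (weight = 4/10)
Feature=1: H = 0.6500 bits (weight = 6/10)
H(Y|Feature) = (4/10)×0.8113 + (6/10)×0.6500 = 0.7145 bits

Information Gain = 0.9710 - 0.7145 = 0.2564 bits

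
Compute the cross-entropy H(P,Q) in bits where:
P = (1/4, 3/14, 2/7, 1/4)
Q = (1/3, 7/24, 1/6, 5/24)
2.0815 bits

Cross-entropy: H(P,Q) = -Σ p(x) log q(x)

Alternatively: H(P,Q) = H(P) + D_KL(P||Q)
H(P) = 1.9926 bits
D_KL(P||Q) = 0.0889 bits

H(P,Q) = 1.9926 + 0.0889 = 2.0815 bits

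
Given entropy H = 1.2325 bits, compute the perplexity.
2.3497

Perplexity is 2^H (or exp(H) for natural log).

H = 1.2325 bits
Perplexity = 2^1.2325 = 2.3497

Interpretation: The model's uncertainty is equivalent to choosing uniformly among 2.3 options.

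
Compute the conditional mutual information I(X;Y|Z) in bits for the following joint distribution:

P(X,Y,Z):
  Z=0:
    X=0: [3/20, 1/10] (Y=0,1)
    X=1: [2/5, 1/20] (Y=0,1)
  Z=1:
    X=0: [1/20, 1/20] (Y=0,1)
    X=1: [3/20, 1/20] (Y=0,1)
0.0687 bits

Conditional mutual information: I(X;Y|Z) = H(X|Z) + H(Y|Z) - H(X,Y|Z)

H(Z) = 0.8813
H(X,Z) = 1.8150 → H(X|Z) = 0.9337
H(Y,Z) = 1.6815 → H(Y|Z) = 0.8002
H(X,Y,Z) = 2.5464 → H(X,Y|Z) = 1.6651

I(X;Y|Z) = 0.9337 + 0.8002 - 1.6651 = 0.0687 bits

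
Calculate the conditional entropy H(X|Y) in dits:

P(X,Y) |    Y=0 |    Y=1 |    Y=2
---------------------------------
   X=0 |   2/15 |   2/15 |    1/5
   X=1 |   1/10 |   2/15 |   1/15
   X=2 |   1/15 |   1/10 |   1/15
0.4494 dits

Using the chain rule: H(X|Y) = H(X,Y) - H(Y)

First, compute H(X,Y) = 0.9250 dits

Marginal P(Y) = (3/10, 11/30, 1/3)
H(Y) = 0.4757 dits

H(X|Y) = H(X,Y) - H(Y) = 0.9250 - 0.4757 = 0.4494 dits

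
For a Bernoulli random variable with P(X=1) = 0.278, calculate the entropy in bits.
0.8527 bits

The binary entropy function is:
H(p) = -p log(p) - (1-p) log(1-p)

H(0.278) = -0.278 × log_2(0.278) - 0.722 × log_2(0.722)
H(0.278) = 0.8527 bits

Note: Binary entropy is maximized at p=0.5 (H=1 bit) and minimized at p=0 or p=1 (H=0).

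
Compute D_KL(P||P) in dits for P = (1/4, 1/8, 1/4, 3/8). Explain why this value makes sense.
0.0000 dits

KL divergence satisfies the Gibbs inequality: D_KL(P||Q) ≥ 0 for all distributions P, Q.

D_KL(P||Q) = Σ p(x) log(p(x)/q(x))
Each term is p(x) × log_10(p(x)/p(x)) = p(x) × log_10(1) = 0, so the sum is 0.
D_KL(P||Q) = 0.0000 dits

When P = Q, the KL divergence is exactly 0, as there is no 'divergence' between identical distributions.

This non-negativity is a fundamental property: relative entropy cannot be negative because it measures how different Q is from P.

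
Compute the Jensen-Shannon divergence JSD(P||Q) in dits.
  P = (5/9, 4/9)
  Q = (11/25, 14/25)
0.0029 dits

Jensen-Shannon divergence is:
JSD(P||Q) = 0.5 × D_KL(P||M) + 0.5 × D_KL(Q||M)
where M = 0.5 × (P + Q) is the mixture distribution.

M = 0.5 × (5/9, 4/9) + 0.5 × (11/25, 14/25) = (0.497778, 0.502222)

D_KL(P||M) = 0.0029 dits
D_KL(Q||M) = 0.0029 dits

JSD(P||Q) = 0.5 × 0.0029 + 0.5 × 0.0029 = 0.0029 dits

Unlike KL divergence, JSD is symmetric and bounded: 0 ≤ JSD ≤ log(2).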